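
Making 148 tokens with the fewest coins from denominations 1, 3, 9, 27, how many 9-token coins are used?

1

148 − 5×27→13 − 1×9→4 − 1×3→1 − 1×1→0
Count of 9: 1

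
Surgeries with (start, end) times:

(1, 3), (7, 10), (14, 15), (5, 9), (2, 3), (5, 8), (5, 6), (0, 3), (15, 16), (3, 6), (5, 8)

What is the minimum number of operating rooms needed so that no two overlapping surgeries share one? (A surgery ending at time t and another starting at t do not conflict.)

The answer is the maximum number of intervals overlapping at any instant.
Events (time:±→running): 0:+→1 1:+→2 2:+→3 3:-→2 3:-→1 3:-→0 3:+→1 5:+→2 5:+→3 5:+→4 5:+→5 … peak 5.

5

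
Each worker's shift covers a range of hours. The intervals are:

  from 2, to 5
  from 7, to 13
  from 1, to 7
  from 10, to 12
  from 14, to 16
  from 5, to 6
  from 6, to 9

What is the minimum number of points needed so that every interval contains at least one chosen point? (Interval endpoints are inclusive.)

4

Sort by right endpoint; whenever an interval is uncovered, place a point at its right end.
By right end: [2,5]  [5,6]  [1,7]  [6,9]  [10,12]  [7,13]  [14,16]
[2,5] uncovered → point at 5; [6,9] uncovered → point at 9; [10,12] uncovered → point at 12; [14,16] uncovered → point at 16.
Points: 5, 9, 12, 16 (4 total).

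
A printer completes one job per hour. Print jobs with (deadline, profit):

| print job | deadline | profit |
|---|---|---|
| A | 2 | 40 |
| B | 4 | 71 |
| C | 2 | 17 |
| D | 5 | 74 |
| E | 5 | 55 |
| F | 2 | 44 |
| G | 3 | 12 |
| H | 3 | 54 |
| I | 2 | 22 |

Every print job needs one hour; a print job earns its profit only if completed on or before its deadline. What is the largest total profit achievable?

298

Profit order: D=74 B=71 E=55 H=54 F=44 A=40 I=22 C=17 G=12
Assign: D→slot 5, B→slot 4, E→slot 3, H→slot 2, F→slot 1, A skipped, I skipped, C skipped, G skipped.
Slots: [1:F] [2:H] [3:E] [4:B] [5:D]
Profit = 44 + 54 + 55 + 71 + 74 = 298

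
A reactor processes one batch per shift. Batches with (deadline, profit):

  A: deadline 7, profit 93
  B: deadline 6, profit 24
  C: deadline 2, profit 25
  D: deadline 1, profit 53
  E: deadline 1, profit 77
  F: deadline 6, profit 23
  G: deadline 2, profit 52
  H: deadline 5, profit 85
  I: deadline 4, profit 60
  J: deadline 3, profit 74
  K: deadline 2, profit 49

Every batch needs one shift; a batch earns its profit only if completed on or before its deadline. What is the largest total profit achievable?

465

Profit order: A=93 H=85 E=77 J=74 I=60 D=53 G=52 K=49 C=25 B=24 F=23
Assign: A→slot 7, H→slot 5, E→slot 1, J→slot 3, I→slot 4, D skipped, G→slot 2, K skipped, C skipped, B→slot 6, F skipped.
Slots: [1:E] [2:G] [3:J] [4:I] [5:H] [6:B] [7:A]
Profit = 77 + 52 + 74 + 60 + 85 + 24 + 93 = 465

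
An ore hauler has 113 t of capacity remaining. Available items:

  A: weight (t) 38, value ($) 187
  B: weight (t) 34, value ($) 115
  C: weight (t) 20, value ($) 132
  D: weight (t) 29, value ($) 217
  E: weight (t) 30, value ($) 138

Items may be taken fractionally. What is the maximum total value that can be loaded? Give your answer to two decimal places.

655.60

Greedy by value/weight ratio, highest first.
Ratios (sorted): D 7.48, C 6.60, A 4.92, E 4.60, B 3.38
take D (29 @ 217); take C (20 @ 132); take A (38 @ 187); take 26/30 of E → 119.60. Capacity used 113/113.
Total value = 655.60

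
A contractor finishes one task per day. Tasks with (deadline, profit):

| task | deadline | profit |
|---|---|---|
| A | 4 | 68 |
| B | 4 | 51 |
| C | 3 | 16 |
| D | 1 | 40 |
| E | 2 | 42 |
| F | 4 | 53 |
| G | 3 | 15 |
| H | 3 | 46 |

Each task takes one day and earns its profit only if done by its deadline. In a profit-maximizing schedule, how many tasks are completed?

Take jobs in profit order; each goes to the latest open slot no later than its deadline.
By profit: A(d4,68), F(d4,53), B(d4,51), H(d3,46), E(d2,42), D(d1,40), C(d3,16), G(d3,15)
A→slot 4; F→slot 3; B→slot 2; H→slot 1; E skipped; D skipped; C skipped; G skipped.
4 of 8 scheduled.

4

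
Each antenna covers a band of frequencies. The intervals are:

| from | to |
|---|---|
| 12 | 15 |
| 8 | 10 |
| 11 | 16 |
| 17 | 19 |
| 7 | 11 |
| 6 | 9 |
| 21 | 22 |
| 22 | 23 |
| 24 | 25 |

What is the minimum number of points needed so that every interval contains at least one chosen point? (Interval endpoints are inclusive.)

Process intervals by earliest right end; each time one isn't hit yet, stab at its right endpoint.
By right end: [6,9]  [8,10]  [7,11]  [12,15]  [11,16]  [17,19]  [21,22]  [22,23]  [24,25]
[6,9] uncovered → point at 9; [12,15] uncovered → point at 15; [17,19] uncovered → point at 19; [21,22] uncovered → point at 22; [24,25] uncovered → point at 25.
Points: 9, 15, 19, 22, 25 (5 total).

5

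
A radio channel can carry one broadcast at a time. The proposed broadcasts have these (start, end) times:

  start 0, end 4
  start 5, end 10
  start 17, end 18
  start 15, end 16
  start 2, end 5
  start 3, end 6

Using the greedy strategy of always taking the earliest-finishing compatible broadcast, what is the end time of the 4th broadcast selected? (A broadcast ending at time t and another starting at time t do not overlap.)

18

Sort by end time and greedily take each interval whose start is ≥ the last chosen end.
By end time: (0,4), (2,5), (3,6), (5,10), (15,16), (17,18).
Pick (0,4); next start ≥ 4 → (5,10); next start ≥ 10 → (15,16); next start ≥ 16 → (17,18).
Selected: (0,4) (5,10) (15,16) (17,18)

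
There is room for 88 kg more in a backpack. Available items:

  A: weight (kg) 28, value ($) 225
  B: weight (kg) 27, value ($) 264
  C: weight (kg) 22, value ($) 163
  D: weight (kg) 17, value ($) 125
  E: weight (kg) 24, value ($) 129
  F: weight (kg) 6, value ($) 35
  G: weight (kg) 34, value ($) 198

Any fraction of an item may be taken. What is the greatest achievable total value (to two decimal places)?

Greedy by value/weight ratio, highest first.
Order: B (264/27=9.78) > A (225/28=8.04) > C (163/22=7.41) > D (125/17=7.35) > F (35/6=5.83) > G (198/34=5.82) > E (129/24=5.38)
Fill: take B (27 @ 264) → take A (28 @ 225) → take C (22 @ 163) → take 11/17 of D → 80.88; 88/88 used.
Total value = 732.88

732.88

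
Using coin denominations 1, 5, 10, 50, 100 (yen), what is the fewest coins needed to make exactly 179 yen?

9

179 − 1×100→79 − 1×50→29 − 2×10→9 − 1×5→4 − 4×1→0
Total coins = 1 + 1 + 2 + 1 + 4 = 9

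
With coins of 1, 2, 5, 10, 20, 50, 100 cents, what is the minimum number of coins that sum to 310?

Use the largest denomination that fits, subtract, and repeat.
310 = 3×100 + 1×10
Total coins = 3 + 1 = 4

4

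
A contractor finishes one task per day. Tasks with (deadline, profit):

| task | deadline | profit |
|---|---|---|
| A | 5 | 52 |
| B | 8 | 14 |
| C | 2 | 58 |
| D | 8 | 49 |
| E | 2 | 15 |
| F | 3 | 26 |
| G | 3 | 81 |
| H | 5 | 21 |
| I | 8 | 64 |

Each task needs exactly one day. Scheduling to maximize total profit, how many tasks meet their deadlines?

Sort by profit descending; place each in the latest free slot ≤ its deadline.
By profit: G(d3,81), I(d8,64), C(d2,58), A(d5,52), D(d8,49), F(d3,26), H(d5,21), E(d2,15), B(d8,14)
G→slot 3; I→slot 8; C→slot 2; A→slot 5; D→slot 7; F→slot 1; H→slot 4; E skipped; B→slot 6.
8 of 9 scheduled.

8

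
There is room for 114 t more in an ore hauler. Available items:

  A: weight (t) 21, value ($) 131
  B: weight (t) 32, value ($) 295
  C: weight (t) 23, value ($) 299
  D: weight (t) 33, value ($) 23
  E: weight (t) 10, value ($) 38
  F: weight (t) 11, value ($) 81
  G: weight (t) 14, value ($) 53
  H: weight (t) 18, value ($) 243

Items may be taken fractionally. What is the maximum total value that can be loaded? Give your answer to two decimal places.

1083.20

Order: H (243/18=13.50) > C (299/23=13.00) > B (295/32=9.22) > F (81/11=7.36) > A (131/21=6.24) > E (38/10=3.80) > G (53/14=3.79) > D (23/33=0.70)
Fill: take H (18 @ 243) → take C (23 @ 299) → take B (32 @ 295) → take F (11 @ 81) → take A (21 @ 131) → take 9/10 of E → 34.20; 114/114 used.
Total value = 1083.20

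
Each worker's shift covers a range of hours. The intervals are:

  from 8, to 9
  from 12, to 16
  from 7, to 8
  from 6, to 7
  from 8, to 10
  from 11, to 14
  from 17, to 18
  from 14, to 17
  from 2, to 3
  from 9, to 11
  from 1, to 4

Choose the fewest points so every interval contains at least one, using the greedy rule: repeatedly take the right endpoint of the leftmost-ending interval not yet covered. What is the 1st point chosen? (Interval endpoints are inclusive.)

3

By right end: [2,3]  [1,4]  [6,7]  [7,8]  [8,9]  [8,10]  [9,11]  [11,14]  [12,16]  [14,17]  [17,18]
[2,3] uncovered → point at 3; [6,7] uncovered → point at 7; [8,9] uncovered → point at 9; [11,14] uncovered → point at 14; [17,18] uncovered → point at 18.
Points: 3, 7, 9, 14, 18 (5 total).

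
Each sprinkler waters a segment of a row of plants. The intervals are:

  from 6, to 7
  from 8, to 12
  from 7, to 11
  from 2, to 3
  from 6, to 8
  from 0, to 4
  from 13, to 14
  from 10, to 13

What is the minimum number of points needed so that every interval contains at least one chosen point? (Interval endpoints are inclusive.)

4

Process intervals by earliest right end; each time one isn't hit yet, stab at its right endpoint.
By right end: [2,3]  [0,4]  [6,7]  [6,8]  [7,11]  [8,12]  [10,13]  [13,14]
[2,3] uncovered → point at 3; [6,7] uncovered → point at 7; [8,12] uncovered → point at 12; [13,14] uncovered → point at 14.
Points: 3, 7, 12, 14 (4 total).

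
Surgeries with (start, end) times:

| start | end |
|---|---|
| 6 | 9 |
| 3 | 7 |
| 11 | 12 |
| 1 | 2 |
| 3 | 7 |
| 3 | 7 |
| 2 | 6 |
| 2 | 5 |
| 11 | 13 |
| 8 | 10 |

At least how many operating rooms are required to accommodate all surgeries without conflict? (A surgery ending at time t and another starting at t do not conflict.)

Count concurrent intervals with a sweep; the peak is the room count.
starts: [1, 2, 2, 3, 3, 3, 6, 8, 11, 11]
ends:   [2, 5, 6, 7, 7, 7, 9, 10, 12, 13]
s1→1 e2→0 s2→1 s2→2 s3→3 s3→4 s3→5  — peak 5.

5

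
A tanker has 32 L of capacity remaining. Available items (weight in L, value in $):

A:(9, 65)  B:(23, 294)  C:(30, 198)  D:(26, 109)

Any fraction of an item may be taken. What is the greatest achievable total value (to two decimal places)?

Ratios (sorted): B 12.78, A 7.22, C 6.60, D 4.19
take B (23 @ 294); take A (9 @ 65). Capacity used 32/32.
Total value = 359.00

359.00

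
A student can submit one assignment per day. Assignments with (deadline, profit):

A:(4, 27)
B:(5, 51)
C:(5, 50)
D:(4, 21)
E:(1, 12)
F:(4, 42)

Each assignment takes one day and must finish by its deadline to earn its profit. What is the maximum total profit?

By profit: B(d5,51), C(d5,50), F(d4,42), A(d4,27), D(d4,21), E(d1,12)
B→slot 5; C→slot 4; F→slot 3; A→slot 2; D→slot 1; E skipped.
Profit = 21 + 27 + 42 + 50 + 51 = 191

191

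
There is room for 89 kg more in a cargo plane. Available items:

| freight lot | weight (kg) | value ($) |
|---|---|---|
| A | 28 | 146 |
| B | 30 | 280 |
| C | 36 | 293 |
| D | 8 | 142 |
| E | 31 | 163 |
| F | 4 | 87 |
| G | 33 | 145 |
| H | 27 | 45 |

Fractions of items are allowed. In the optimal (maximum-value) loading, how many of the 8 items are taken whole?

4

Sort by value per unit weight and fill in that order.
Order: F (87/4=21.75) > D (142/8=17.75) > B (280/30=9.33) > C (293/36=8.14) > E (163/31=5.26) > A (146/28=5.21) > G (145/33=4.39) > H (45/27=1.67)
Fill: take F (4 @ 87) → take D (8 @ 142) → take B (30 @ 280) → take C (36 @ 293) → take 11/31 of E → 57.84; 89/89 used.
4 item(s) taken whole; one partial (take 11/31 of E).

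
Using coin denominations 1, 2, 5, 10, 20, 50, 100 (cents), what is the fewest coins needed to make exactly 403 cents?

403 − 4×100→3 − 1×2→1 − 1×1→0
Total coins = 4 + 1 + 1 = 6

6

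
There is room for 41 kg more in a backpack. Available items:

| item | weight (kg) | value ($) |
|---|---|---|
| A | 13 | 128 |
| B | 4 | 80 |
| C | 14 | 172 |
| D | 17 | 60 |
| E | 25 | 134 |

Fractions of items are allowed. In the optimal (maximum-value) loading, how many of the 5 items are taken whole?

Ratios (sorted): B 20.00, C 12.29, A 9.85, E 5.36, D 3.53
take B (4 @ 80); take C (14 @ 172); take A (13 @ 128); take 10/25 of E → 53.60. Capacity used 41/41.
3 item(s) taken whole; one partial (take 10/25 of E).

3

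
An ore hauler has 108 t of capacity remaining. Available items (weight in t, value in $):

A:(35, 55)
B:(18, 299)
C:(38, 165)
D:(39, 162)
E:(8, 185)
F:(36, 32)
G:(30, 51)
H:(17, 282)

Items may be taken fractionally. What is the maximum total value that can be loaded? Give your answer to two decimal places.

1043.15

Sort by value per unit weight and fill in that order.
Order: E (185/8=23.12) > B (299/18=16.61) > H (282/17=16.59) > C (165/38=4.34) > D (162/39=4.15) > G (51/30=1.70) > A (55/35=1.57) > F (32/36=0.89)
Fill: take E (8 @ 185) → take B (18 @ 299) → take H (17 @ 282) → take C (38 @ 165) → take 27/39 of D → 112.15; 108/108 used.
Total value = 1043.15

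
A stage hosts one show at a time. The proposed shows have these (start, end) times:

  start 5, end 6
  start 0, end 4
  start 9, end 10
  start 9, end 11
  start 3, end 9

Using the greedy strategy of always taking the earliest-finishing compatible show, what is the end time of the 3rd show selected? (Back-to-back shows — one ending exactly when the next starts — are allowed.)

Greedy by earliest finish: after sorting by end time, pick each interval compatible with the last pick.
Sorted by end: (0,4)  (5,6)  (3,9)  (9,10)  (9,11)
take (0,4); take (5,6); take (9,10).
Selected: (0,4) (5,6) (9,10)

10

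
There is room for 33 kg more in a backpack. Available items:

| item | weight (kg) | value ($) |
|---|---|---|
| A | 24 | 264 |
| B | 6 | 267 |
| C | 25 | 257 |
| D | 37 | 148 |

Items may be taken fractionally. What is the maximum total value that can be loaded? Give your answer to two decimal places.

Ratios (sorted): B 44.50, A 11.00, C 10.28, D 4.00
take B (6 @ 267); take A (24 @ 264); take 3/25 of C → 30.84. Capacity used 33/33.
Total value = 561.84

561.84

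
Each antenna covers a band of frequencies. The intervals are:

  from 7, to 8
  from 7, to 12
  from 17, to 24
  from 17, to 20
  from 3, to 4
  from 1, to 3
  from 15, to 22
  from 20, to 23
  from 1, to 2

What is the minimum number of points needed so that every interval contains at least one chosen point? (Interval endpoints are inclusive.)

Sorted: [1,2] [1,3] [3,4] [7,8] [7,12] [17,20] [15,22] [20,23] [17,24]
{[1,2],[1,3]} hit by 2; {[3,4]} hit by 4; {[7,8],[7,12]} hit by 8; {[17,20],[15,22],[20,23],[17,24]} hit by 20.
Points: 2, 4, 8, 20 (4 total).

4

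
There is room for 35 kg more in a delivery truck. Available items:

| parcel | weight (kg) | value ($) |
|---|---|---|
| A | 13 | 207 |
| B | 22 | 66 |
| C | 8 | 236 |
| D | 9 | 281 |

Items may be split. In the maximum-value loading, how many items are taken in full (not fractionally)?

3

Order: D (281/9=31.22) > C (236/8=29.50) > A (207/13=15.92) > B (66/22=3.00)
Fill: take D (9 @ 281) → take C (8 @ 236) → take A (13 @ 207) → take 5/22 of B → 15.00; 35/35 used.
3 item(s) taken whole; one partial (take 5/22 of B).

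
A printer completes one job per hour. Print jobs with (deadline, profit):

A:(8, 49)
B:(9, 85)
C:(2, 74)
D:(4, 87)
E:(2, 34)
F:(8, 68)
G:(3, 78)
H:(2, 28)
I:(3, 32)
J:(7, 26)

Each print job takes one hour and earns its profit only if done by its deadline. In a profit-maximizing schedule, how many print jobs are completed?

8

By profit: D(d4,87), B(d9,85), G(d3,78), C(d2,74), F(d8,68), A(d8,49), E(d2,34), I(d3,32), H(d2,28), J(d7,26)
D→slot 4; B→slot 9; G→slot 3; C→slot 2; F→slot 8; A→slot 7; E→slot 1; I skipped; H skipped; J→slot 6.
8 of 10 scheduled.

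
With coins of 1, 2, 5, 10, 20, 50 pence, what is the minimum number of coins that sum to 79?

5

Greedy: take as many of the largest coin as possible, then repeat with the remainder.
79 = 1×50 + 1×20 + 1×5 + 2×2
Total coins = 1 + 1 + 1 + 2 = 5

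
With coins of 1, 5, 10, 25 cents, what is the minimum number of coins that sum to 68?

7

68 − 2×25→18 − 1×10→8 − 1×5→3 − 3×1→0
Total coins = 2 + 1 + 1 + 3 = 7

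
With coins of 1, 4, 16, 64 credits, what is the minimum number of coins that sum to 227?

8

227 = 3×64 + 2×16 + 3×1
Total coins = 3 + 2 + 3 = 8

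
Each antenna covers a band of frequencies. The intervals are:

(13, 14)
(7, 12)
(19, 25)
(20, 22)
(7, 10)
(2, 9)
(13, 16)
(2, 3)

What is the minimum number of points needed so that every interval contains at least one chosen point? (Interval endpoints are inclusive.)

4

Sorted: [2,3] [2,9] [7,10] [7,12] [13,14] [13,16] [20,22] [19,25]
{[2,3],[2,9]} hit by 3; {[7,10],[7,12]} hit by 10; {[13,14],[13,16]} hit by 14; {[20,22],[19,25]} hit by 22.
Points: 3, 10, 14, 22 (4 total).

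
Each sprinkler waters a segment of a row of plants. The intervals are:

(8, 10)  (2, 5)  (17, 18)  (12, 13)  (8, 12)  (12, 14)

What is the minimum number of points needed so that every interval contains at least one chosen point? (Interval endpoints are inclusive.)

4

By right end: [2,5]  [8,10]  [8,12]  [12,13]  [12,14]  [17,18]
[2,5] uncovered → point at 5; [8,10] uncovered → point at 10; [12,13] uncovered → point at 13; [17,18] uncovered → point at 18.
Points: 5, 10, 13, 18 (4 total).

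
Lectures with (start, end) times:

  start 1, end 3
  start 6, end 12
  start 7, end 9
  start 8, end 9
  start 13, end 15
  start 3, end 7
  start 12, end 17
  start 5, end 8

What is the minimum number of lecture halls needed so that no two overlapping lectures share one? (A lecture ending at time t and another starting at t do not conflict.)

Count concurrent intervals with a sweep; the peak is the room count.
starts: [1, 3, 5, 6, 7, 8, 12, 13]
ends:   [3, 7, 8, 9, 9, 12, 15, 17]
s1→1 e3→0 s3→1 s5→2 s6→3  — peak 3.

3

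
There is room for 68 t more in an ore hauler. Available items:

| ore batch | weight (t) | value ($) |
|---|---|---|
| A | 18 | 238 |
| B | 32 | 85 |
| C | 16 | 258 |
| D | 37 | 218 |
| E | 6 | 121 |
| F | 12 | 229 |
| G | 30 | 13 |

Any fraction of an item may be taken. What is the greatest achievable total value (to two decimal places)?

940.27

Order: E (121/6=20.17) > F (229/12=19.08) > C (258/16=16.12) > A (238/18=13.22) > D (218/37=5.89) > B (85/32=2.66) > G (13/30=0.43)
Fill: take E (6 @ 121) → take F (12 @ 229) → take C (16 @ 258) → take A (18 @ 238) → take 16/37 of D → 94.27; 68/68 used.
Total value = 940.27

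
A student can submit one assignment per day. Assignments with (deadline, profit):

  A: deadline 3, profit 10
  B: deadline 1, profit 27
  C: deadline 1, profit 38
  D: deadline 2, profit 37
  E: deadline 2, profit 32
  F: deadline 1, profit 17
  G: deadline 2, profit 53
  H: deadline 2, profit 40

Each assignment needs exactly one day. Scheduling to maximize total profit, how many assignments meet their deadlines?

Sort by profit descending; place each in the latest free slot ≤ its deadline.
By profit: G(d2,53), H(d2,40), C(d1,38), D(d2,37), E(d2,32), B(d1,27), F(d1,17), A(d3,10)
G→slot 2; H→slot 1; C skipped; D skipped; E skipped; B skipped; F skipped; A→slot 3.
3 of 8 scheduled.

3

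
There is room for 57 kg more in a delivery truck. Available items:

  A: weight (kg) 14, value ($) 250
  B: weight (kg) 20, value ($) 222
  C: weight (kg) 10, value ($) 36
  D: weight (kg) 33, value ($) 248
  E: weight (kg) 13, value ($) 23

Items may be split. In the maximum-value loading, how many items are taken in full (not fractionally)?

2

Ratios (sorted): A 17.86, B 11.10, D 7.52, C 3.60, E 1.77
take A (14 @ 250); take B (20 @ 222); take 23/33 of D → 172.85. Capacity used 57/57.
2 item(s) taken whole; one partial (take 23/33 of D).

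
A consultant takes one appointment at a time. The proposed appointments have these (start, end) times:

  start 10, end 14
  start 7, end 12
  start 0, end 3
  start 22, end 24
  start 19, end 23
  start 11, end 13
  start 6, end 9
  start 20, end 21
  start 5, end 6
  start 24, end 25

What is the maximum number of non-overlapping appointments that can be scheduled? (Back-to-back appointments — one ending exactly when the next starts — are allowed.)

Order by finish time; keep every interval that doesn't clash with the previous kept one.
By end time: (0,3), (5,6), (6,9), (7,12), (11,13), (10,14), (20,21), (19,23), (22,24), (24,25).
Pick (0,3); next start ≥ 3 → (5,6); next start ≥ 6 → (6,9); next start ≥ 9 → (11,13); next start ≥ 13 → (20,21); next start ≥ 21 → (22,24); next start ≥ 24 → (24,25).
Selected 7 appointments.

7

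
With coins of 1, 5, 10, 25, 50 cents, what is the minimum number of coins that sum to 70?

70 − 1×50→20 − 2×10→0
Total coins = 1 + 2 = 3

3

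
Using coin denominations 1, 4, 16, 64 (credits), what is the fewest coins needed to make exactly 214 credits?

Use the largest denomination that fits, subtract, and repeat.
214 − 3×64→22 − 1×16→6 − 1×4→2 − 2×1→0
Total coins = 3 + 1 + 1 + 2 = 7

7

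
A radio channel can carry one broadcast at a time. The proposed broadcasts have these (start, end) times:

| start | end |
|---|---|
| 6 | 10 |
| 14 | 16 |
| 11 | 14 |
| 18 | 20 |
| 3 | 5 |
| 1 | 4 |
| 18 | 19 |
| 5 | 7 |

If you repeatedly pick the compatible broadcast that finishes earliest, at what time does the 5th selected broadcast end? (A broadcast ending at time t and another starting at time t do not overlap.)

19

Sorted by end: (1,4)  (3,5)  (5,7)  (6,10)  (11,14)  (14,16)  (18,19)  (18,20)
take (1,4); skip (3,5); take (5,7); skip (6,10); take (11,14); take (14,16); take (18,19); skip (18,20).
Selected: (1,4) (5,7) (11,14) (14,16) (18,19)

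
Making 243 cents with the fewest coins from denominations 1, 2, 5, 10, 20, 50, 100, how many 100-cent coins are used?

2

Greedy: take as many of the largest coin as possible, then repeat with the remainder.
243 = 2×100 + 2×20 + 1×2 + 1×1
Count of 100: 2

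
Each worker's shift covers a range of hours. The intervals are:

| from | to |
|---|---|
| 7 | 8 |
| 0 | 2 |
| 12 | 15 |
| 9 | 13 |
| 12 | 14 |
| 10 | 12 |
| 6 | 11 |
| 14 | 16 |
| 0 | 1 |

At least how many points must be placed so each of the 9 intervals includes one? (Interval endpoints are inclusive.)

Sort by right endpoint; whenever an interval is uncovered, place a point at its right end.
By right end: [0,1]  [0,2]  [7,8]  [6,11]  [10,12]  [9,13]  [12,14]  [12,15]  [14,16]
[0,1] uncovered → point at 1; [7,8] uncovered → point at 8; [10,12] uncovered → point at 12; [14,16] uncovered → point at 16.
Points: 1, 8, 12, 16 (4 total).

4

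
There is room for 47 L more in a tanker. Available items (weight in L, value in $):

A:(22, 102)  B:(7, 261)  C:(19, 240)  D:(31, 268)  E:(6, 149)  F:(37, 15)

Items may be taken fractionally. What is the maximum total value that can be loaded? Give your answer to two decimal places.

779.68

Order: B (261/7=37.29) > E (149/6=24.83) > C (240/19=12.63) > D (268/31=8.65) > A (102/22=4.64) > F (15/37=0.41)
Fill: take B (7 @ 261) → take E (6 @ 149) → take C (19 @ 240) → take 15/31 of D → 129.68; 47/47 used.
Total value = 779.68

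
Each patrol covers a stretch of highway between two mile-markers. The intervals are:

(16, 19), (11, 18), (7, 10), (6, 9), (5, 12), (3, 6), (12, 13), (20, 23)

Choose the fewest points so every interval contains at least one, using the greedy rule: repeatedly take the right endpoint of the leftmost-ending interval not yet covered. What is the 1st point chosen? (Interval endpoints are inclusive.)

Sort by right endpoint; whenever an interval is uncovered, place a point at its right end.
Sorted: [3,6] [6,9] [7,10] [5,12] [12,13] [11,18] [16,19] [20,23]
{[3,6],[6,9]} hit by 6; {[7,10],[5,12]} hit by 10; {[12,13],[11,18]} hit by 13; {[16,19]} hit by 19; {[20,23]} hit by 23.
Points: 6, 10, 13, 19, 23 (5 total).

6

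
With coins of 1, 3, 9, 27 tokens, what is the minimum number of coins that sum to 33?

3

33 = 1×27 + 2×3
Total coins = 1 + 2 = 3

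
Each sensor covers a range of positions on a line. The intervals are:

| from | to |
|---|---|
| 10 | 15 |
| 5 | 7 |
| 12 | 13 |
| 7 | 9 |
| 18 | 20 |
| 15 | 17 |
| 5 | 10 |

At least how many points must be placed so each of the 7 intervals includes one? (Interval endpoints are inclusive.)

4

Sorted: [5,7] [7,9] [5,10] [12,13] [10,15] [15,17] [18,20]
{[5,7],[7,9],[5,10]} hit by 7; {[12,13],[10,15]} hit by 13; {[15,17]} hit by 17; {[18,20]} hit by 20.
Points: 7, 13, 17, 20 (4 total).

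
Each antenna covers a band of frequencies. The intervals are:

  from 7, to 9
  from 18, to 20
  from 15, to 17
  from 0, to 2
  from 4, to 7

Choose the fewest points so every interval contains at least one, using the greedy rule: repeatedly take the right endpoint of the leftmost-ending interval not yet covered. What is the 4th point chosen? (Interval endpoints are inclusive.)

Process intervals by earliest right end; each time one isn't hit yet, stab at its right endpoint.
By right end: [0,2]  [4,7]  [7,9]  [15,17]  [18,20]
[0,2] uncovered → point at 2; [4,7] uncovered → point at 7; [15,17] uncovered → point at 17; [18,20] uncovered → point at 20.
Points: 2, 7, 17, 20 (4 total).

20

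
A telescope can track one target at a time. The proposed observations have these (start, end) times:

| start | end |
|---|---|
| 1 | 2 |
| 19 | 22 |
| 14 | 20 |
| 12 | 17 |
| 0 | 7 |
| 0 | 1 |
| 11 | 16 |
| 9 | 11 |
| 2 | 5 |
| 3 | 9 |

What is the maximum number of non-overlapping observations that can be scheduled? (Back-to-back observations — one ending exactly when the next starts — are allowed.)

6

Sorted by end: (0,1)  (1,2)  (2,5)  (0,7)  (3,9)  (9,11)  (11,16)  (12,17)  (14,20)  (19,22)
take (0,1); take (1,2); take (2,5); take (9,11); take (11,16); skip (14,20); take (19,22).
Selected 6 observations.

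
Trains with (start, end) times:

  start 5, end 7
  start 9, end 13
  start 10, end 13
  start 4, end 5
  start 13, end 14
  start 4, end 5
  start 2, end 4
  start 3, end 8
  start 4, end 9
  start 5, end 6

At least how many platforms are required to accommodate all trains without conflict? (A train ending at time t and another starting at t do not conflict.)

starts: [2, 3, 4, 4, 4, 5, 5, 9, 10, 13]
ends:   [4, 5, 5, 6, 7, 8, 9, 13, 13, 14]
s2→1 s3→2 e4→1 s4→2 s4→3 s4→4  — peak 4.

4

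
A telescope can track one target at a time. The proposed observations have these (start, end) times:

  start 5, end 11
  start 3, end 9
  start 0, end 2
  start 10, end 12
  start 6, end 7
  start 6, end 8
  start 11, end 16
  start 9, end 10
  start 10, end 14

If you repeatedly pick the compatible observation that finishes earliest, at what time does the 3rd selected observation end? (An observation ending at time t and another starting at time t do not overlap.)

Order by finish time; keep every interval that doesn't clash with the previous kept one.
Sorted by end: (0,2)  (6,7)  (6,8)  (3,9)  (9,10)  (5,11)  (10,12)  (10,14)  (11,16)
take (0,2); take (6,7); skip (6,8); take (9,10); take (10,12).
Selected: (0,2) (6,7) (9,10) (10,12)

10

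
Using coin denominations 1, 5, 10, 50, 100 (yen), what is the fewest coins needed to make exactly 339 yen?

11

339 − 3×100→39 − 3×10→9 − 1×5→4 − 4×1→0
Total coins = 3 + 3 + 1 + 4 = 11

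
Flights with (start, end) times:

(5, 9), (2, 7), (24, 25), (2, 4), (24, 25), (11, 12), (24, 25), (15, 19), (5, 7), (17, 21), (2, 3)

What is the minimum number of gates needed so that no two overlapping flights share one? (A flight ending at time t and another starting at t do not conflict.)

Count concurrent intervals with a sweep; the peak is the room count.
Events (time:±→running): 2:+→1 2:+→2 2:+→3 … peak 3.

3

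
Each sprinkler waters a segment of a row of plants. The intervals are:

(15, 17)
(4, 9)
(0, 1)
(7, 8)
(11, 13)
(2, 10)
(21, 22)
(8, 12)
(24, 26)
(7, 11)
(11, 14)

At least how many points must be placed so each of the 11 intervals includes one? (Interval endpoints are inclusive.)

6

Process intervals by earliest right end; each time one isn't hit yet, stab at its right endpoint.
Sorted: [0,1] [7,8] [4,9] [2,10] [7,11] [8,12] [11,13] [11,14] [15,17] [21,22] [24,26]
{[0,1]} hit by 1; {[7,8],[4,9],[2,10],[7,11],[8,12]} hit by 8; {[11,13],[11,14]} hit by 13; {[15,17]} hit by 17; {[21,22]} hit by 22; {[24,26]} hit by 26.
Points: 1, 8, 13, 17, 22, 26 (6 total).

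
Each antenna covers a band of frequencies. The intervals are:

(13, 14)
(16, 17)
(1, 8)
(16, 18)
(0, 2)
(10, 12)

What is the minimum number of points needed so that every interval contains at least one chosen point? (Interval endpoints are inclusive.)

4

By right end: [0,2]  [1,8]  [10,12]  [13,14]  [16,17]  [16,18]
[0,2] uncovered → point at 2; [10,12] uncovered → point at 12; [13,14] uncovered → point at 14; [16,17] uncovered → point at 17.
Points: 2, 12, 14, 17 (4 total).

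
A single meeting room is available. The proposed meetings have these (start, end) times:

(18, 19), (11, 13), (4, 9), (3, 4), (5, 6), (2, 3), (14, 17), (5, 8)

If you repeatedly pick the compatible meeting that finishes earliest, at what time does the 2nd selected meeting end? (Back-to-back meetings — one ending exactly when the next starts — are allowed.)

Sort by end time and greedily take each interval whose start is ≥ the last chosen end.
Sorted by end: (2,3)  (3,4)  (5,6)  (5,8)  (4,9)  (11,13)  (14,17)  (18,19)
take (2,3); take (3,4); take (5,6); skip (4,9); take (11,13); take (14,17); take (18,19).
Selected: (2,3) (3,4) (5,6) (11,13) (14,17) (18,19)

4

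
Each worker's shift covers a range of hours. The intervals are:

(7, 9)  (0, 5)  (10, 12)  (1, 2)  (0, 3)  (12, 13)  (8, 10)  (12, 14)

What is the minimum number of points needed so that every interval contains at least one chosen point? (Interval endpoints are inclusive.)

Process intervals by earliest right end; each time one isn't hit yet, stab at its right endpoint.
Sorted: [1,2] [0,3] [0,5] [7,9] [8,10] [10,12] [12,13] [12,14]
{[1,2],[0,3],[0,5]} hit by 2; {[7,9],[8,10]} hit by 9; {[10,12],[12,13],[12,14]} hit by 12.
Points: 2, 9, 12 (3 total).

3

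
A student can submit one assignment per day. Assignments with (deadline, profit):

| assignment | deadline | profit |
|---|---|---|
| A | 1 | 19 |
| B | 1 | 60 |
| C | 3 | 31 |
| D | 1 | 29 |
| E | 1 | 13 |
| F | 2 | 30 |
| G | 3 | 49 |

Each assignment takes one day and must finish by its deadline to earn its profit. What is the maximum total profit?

140

By profit: B(d1,60), G(d3,49), C(d3,31), F(d2,30), D(d1,29), A(d1,19), E(d1,13)
B→slot 1; G→slot 3; C→slot 2; F skipped; D skipped; A skipped; E skipped.
Profit = 60 + 31 + 49 = 140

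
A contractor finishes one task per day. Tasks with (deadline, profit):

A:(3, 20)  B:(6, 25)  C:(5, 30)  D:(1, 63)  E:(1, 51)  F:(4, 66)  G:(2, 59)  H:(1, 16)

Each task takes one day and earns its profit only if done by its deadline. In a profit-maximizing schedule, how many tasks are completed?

6

Take jobs in profit order; each goes to the latest open slot no later than its deadline.
By profit: F(d4,66), D(d1,63), G(d2,59), E(d1,51), C(d5,30), B(d6,25), A(d3,20), H(d1,16)
F→slot 4; D→slot 1; G→slot 2; E skipped; C→slot 5; B→slot 6; A→slot 3; H skipped.
6 of 8 scheduled.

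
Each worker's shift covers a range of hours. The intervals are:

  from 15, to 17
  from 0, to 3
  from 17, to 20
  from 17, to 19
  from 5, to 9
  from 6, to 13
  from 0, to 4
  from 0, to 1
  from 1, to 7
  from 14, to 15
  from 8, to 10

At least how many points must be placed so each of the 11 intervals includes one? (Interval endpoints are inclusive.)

4

Sorted: [0,1] [0,3] [0,4] [1,7] [5,9] [8,10] [6,13] [14,15] [15,17] [17,19] [17,20]
{[0,1],[0,3],[0,4],[1,7]} hit by 1; {[5,9],[8,10],[6,13]} hit by 9; {[14,15],[15,17]} hit by 15; {[17,19],[17,20]} hit by 19.
Points: 1, 9, 15, 19 (4 total).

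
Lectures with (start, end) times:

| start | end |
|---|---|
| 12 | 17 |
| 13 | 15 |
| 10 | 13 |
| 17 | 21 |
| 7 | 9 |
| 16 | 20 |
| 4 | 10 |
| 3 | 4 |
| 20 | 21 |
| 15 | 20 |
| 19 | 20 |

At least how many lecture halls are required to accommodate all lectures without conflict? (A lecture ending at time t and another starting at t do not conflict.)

The answer is the maximum number of intervals overlapping at any instant.
starts: [3, 4, 7, 10, 12, 13, 15, 16, 17, 19, 20]
ends:   [4, 9, 10, 13, 15, 17, 20, 20, 20, 21, 21]
s3→1 e4→0 s4→1 s7→2 e9→1 e10→0 s10→1 s12→2 e13→1 s13→2 e15→1 s15→2 s16→3 e17→2 s17→3 s19→4  — peak 4.

4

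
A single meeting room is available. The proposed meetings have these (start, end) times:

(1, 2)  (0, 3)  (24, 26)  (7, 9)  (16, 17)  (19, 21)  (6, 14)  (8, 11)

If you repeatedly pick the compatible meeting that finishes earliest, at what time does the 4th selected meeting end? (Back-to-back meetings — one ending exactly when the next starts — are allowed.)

21

Sort by end time and greedily take each interval whose start is ≥ the last chosen end.
By end time: (1,2), (0,3), (7,9), (8,11), (6,14), (16,17), (19,21), (24,26).
Pick (1,2); next start ≥ 2 → (7,9); next start ≥ 9 → (16,17); next start ≥ 17 → (19,21); next start ≥ 21 → (24,26).
Selected: (1,2) (7,9) (16,17) (19,21) (24,26)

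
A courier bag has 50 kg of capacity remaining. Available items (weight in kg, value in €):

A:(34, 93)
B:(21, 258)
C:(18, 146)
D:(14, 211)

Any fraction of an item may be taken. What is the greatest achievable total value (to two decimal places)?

Sort by value per unit weight and fill in that order.
Ratios (sorted): D 15.07, B 12.29, C 8.11, A 2.74
take D (14 @ 211); take B (21 @ 258); take 15/18 of C → 121.67. Capacity used 50/50.
Total value = 590.67

590.67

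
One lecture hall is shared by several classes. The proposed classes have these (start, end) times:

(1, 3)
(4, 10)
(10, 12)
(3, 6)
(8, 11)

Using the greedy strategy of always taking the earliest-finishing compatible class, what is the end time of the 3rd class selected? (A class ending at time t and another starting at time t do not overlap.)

11

By end time: (1,3), (3,6), (4,10), (8,11), (10,12).
Pick (1,3); next start ≥ 3 → (3,6); next start ≥ 6 → (8,11).
Selected: (1,3) (3,6) (8,11)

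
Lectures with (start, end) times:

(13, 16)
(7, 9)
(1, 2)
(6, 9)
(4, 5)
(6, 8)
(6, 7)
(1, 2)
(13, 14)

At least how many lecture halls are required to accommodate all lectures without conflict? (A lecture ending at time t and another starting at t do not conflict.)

Events (time:±→running): 1:+→1 1:+→2 2:-→1 2:-→0 4:+→1 5:-→0 6:+→1 6:+→2 6:+→3 … peak 3.

3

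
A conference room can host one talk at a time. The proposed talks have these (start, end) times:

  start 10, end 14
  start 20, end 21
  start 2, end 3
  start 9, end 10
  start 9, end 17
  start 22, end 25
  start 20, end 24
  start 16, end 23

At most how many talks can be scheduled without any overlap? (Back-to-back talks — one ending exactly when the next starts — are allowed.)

Order by finish time; keep every interval that doesn't clash with the previous kept one.
By end time: (2,3), (9,10), (10,14), (9,17), (20,21), (16,23), (20,24), (22,25).
Pick (2,3); next start ≥ 3 → (9,10); next start ≥ 10 → (10,14); next start ≥ 14 → (20,21); next start ≥ 21 → (22,25).
Selected 5 talks.

5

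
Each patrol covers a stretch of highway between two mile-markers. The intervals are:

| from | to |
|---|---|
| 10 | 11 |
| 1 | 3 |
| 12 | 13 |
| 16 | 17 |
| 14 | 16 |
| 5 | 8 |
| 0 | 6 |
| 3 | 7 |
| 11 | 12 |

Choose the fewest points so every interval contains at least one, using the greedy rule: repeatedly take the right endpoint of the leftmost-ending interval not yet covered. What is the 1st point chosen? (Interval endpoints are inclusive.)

By right end: [1,3]  [0,6]  [3,7]  [5,8]  [10,11]  [11,12]  [12,13]  [14,16]  [16,17]
[1,3] uncovered → point at 3; [5,8] uncovered → point at 8; [10,11] uncovered → point at 11; [12,13] uncovered → point at 13; [14,16] uncovered → point at 16.
Points: 3, 8, 11, 13, 16 (5 total).

3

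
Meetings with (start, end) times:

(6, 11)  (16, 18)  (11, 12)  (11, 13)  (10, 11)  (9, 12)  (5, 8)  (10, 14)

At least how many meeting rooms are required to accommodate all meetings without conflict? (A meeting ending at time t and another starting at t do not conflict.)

4

Events (time:±→running): 5:+→1 6:+→2 8:-→1 9:+→2 10:+→3 10:+→4 … peak 4.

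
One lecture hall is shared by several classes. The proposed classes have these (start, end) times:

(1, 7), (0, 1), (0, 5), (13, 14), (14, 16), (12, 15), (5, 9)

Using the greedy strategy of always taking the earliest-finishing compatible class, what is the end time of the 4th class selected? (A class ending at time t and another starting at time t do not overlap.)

Sorted by end: (0,1)  (0,5)  (1,7)  (5,9)  (13,14)  (12,15)  (14,16)
take (0,1); take (1,7); skip (5,9); take (13,14); take (14,16).
Selected: (0,1) (1,7) (13,14) (14,16)

16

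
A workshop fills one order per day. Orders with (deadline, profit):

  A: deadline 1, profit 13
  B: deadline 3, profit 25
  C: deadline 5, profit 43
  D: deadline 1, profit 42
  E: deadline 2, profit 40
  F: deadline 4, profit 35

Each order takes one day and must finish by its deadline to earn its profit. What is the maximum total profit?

Sort by profit descending; place each in the latest free slot ≤ its deadline.
By profit: C(d5,43), D(d1,42), E(d2,40), F(d4,35), B(d3,25), A(d1,13)
C→slot 5; D→slot 1; E→slot 2; F→slot 4; B→slot 3; A skipped.
Profit = 42 + 40 + 25 + 35 + 43 = 185

185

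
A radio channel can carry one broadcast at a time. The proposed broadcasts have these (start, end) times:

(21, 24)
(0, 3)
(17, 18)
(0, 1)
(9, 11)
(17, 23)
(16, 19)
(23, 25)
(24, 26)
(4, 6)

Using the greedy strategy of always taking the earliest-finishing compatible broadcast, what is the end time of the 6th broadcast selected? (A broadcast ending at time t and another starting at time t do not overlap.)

26

Sorted by end: (0,1)  (0,3)  (4,6)  (9,11)  (17,18)  (16,19)  (17,23)  (21,24)  (23,25)  (24,26)
take (0,1); take (4,6); take (9,11); take (17,18); skip (16,19); skip (17,23); take (21,24); take (24,26).
Selected: (0,1) (4,6) (9,11) (17,18) (21,24) (24,26)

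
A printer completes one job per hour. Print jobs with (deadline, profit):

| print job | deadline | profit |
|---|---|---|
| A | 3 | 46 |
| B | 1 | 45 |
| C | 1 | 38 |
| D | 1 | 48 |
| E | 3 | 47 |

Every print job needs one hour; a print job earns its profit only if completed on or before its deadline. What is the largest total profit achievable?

141

Profit order: D=48 E=47 A=46 B=45 C=38
Assign: D→slot 1, E→slot 3, A→slot 2, B skipped, C skipped.
Slots: [1:D] [2:A] [3:E]
Profit = 48 + 46 + 47 = 141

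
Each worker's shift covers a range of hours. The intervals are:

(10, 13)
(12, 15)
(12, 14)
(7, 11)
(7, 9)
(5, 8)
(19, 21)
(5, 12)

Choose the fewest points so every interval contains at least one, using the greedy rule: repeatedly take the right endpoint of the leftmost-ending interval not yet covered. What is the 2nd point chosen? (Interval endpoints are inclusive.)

Process intervals by earliest right end; each time one isn't hit yet, stab at its right endpoint.
By right end: [5,8]  [7,9]  [7,11]  [5,12]  [10,13]  [12,14]  [12,15]  [19,21]
[5,8] uncovered → point at 8; [10,13] uncovered → point at 13; [19,21] uncovered → point at 21.
Points: 8, 13, 21 (3 total).

13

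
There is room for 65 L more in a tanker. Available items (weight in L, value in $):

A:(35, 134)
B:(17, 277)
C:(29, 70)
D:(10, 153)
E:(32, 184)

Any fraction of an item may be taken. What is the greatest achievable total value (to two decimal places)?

Order: B (277/17=16.29) > D (153/10=15.30) > E (184/32=5.75) > A (134/35=3.83) > C (70/29=2.41)
Fill: take B (17 @ 277) → take D (10 @ 153) → take E (32 @ 184) → take 6/35 of A → 22.97; 65/65 used.
Total value = 636.97

636.97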